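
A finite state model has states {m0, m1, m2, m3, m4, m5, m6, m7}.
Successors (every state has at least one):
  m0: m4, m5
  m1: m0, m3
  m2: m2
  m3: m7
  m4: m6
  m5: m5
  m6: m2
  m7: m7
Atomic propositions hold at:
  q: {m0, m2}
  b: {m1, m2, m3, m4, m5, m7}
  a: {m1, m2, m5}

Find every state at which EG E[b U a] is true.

{m2, m5}

E[b U a]: least fixpoint, start Z0 = Sat(a) = {m1, m2, m5}, add states in Sat(b) with some successor in Z. Already a fixed point.
Sat(E[b U a]) = {m1, m2, m5}
EG E[b U a]: greatest fixpoint, start Z0 = {m1, m2, m5}, keep only states in Sat with some successor in Z. Z1 = {m2, m5}; fixed.
Sat(EG E[b U a]) = {m2, m5}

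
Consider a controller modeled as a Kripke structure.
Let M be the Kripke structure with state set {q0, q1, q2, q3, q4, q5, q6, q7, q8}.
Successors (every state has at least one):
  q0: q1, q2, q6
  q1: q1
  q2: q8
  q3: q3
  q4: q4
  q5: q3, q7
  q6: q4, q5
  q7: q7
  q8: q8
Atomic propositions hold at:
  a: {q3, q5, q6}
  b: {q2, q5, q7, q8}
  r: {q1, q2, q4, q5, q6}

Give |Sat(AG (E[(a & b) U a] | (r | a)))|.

Sat(a & b) = {q5}
E[(a & b) U a]: least fixpoint, start Z0 = Sat(a) = {q3, q5, q6}, add states in Sat(a & b) with some successor in Z. Already a fixed point.
Sat(E[(a & b) U a]) = {q3, q5, q6}
Sat(r | a) = {q1, q2, q3, q4, q5, q6}
Sat(E[(a & b) U a] | (r | a)) = {q1, q2, q3, q4, q5, q6}
AG (E[(a & b) U a] | (r | a)): greatest fixpoint, start Z0 = {q1, q2, q3, q4, q5, q6}, keep only states in Sat with every successor in Z. Z1 = {q1, q3, q4, q6}; Z2 = {q1, q3, q4}; fixed.
Sat(AG (E[(a & b) U a] | (r | a))) = {q1, q3, q4}
|Sat(AG (E[(a & b) U a] | (r | a)))| = |{q1, q3, q4}| = 3.

3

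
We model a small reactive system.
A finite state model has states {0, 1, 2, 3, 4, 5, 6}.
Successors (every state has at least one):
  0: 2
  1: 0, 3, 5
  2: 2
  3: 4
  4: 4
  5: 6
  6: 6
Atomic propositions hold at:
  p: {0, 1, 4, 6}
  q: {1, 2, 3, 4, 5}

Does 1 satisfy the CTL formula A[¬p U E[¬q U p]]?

Yes

Sat(¬p) = {2, 3, 5}
Sat(¬q) = {0, 6}
E[¬q U p]: least fixpoint, start Z0 = Sat(p) = {0, 1, 4, 6}, add states in Sat(¬q) with some successor in Z. Already a fixed point.
Sat(E[¬q U p]) = {0, 1, 4, 6}
A[¬p U E[¬q U p]]: least fixpoint, start Z0 = Sat(E[¬q U p]) = {0, 1, 4, 6}, add states in Sat(¬p) with every successor in Z. Z1 = {0, 1, 3, 4, 5, 6}; fixed.
Sat(A[¬p U E[¬q U p]]) = {0, 1, 3, 4, 5, 6}
1 ∈ Sat(A[¬p U E[¬q U p]]) = {0, 1, 3, 4, 5, 6}, so the formula holds at 1.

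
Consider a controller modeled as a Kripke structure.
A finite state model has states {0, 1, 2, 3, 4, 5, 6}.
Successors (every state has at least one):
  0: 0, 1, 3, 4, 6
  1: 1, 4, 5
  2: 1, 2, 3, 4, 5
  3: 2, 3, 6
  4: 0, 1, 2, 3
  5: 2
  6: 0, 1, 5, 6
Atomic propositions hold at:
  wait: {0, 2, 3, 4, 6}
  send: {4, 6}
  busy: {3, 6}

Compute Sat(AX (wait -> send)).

Sat(wait -> send) = {1, 4, 5, 6}
Sat(AX (wait -> send)) = {s : every successor in {1, 4, 5, 6}} = {1}

{1}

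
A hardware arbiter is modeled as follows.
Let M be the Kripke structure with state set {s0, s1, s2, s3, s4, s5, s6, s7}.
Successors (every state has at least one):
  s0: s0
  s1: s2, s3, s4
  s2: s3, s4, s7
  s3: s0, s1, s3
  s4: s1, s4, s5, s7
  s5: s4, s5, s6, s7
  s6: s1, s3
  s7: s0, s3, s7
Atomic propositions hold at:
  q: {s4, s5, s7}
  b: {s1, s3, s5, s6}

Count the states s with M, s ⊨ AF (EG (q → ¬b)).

7

Sat(¬b) = {s0, s2, s4, s7}
Sat(q → ¬b) = {s0, s1, s2, s3, s4, s6, s7}
EG (q → ¬b): greatest fixpoint, start Z0 = {s0, s1, s2, s3, s4, s6, s7}, keep only states in Sat with some successor in Z. Already a fixed point.
Sat(EG (q → ¬b)) = {s0, s1, s2, s3, s4, s6, s7}
AF (EG (q → ¬b)): least fixpoint, start Z0 = {s0, s1, s2, s3, s4, s6, s7}, add states with every successor in Z. Already a fixed point.
Sat(AF (EG (q → ¬b))) = {s0, s1, s2, s3, s4, s6, s7}
|Sat(AF (EG (q → ¬b)))| = |{s0, s1, s2, s3, s4, s6, s7}| = 7.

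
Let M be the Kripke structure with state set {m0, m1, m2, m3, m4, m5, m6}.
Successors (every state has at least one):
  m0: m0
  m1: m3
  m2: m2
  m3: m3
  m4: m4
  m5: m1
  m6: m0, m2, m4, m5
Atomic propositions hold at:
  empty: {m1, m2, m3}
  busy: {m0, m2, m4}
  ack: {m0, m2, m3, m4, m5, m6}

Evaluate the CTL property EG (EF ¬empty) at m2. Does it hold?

Sat(¬empty) = {m0, m4, m5, m6}
EF ¬empty: least fixpoint, start Z0 = {m0, m4, m5, m6}, add states with some successor in Z. Already a fixed point.
Sat(EF ¬empty) = {m0, m4, m5, m6}
EG (EF ¬empty): greatest fixpoint, start Z0 = {m0, m4, m5, m6}, keep only states in Sat with some successor in Z. Z1 = {m0, m4, m6}; fixed.
Sat(EG (EF ¬empty)) = {m0, m4, m6}
m2 ∉ Sat(EG (EF ¬empty)) = {m0, m4, m6}, so the formula does not hold at m2.

No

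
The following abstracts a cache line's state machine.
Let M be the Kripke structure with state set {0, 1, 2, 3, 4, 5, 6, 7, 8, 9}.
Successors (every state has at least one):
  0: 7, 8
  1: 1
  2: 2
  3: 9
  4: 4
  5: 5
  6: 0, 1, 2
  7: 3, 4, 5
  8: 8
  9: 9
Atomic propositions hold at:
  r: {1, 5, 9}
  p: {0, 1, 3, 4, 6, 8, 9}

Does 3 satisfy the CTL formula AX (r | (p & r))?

Yes

Sat(p & r) = {1, 9}
Sat(r | (p & r)) = {1, 5, 9}
Sat(AX (r | (p & r))) = {s : every successor in {1, 5, 9}} = {1, 3, 5, 9}
3 ∈ Sat(AX (r | (p & r))) = {1, 3, 5, 9}, so the formula holds at 3.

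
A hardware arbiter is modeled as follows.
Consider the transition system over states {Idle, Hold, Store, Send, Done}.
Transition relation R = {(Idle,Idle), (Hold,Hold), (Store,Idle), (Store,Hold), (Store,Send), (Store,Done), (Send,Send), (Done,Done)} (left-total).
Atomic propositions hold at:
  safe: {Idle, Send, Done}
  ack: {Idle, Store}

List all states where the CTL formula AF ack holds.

AF ack: least fixpoint, start Z0 = {Idle, Store}, add states with every successor in Z. Already a fixed point.
Sat(AF ack) = {Idle, Store}

{Idle, Store}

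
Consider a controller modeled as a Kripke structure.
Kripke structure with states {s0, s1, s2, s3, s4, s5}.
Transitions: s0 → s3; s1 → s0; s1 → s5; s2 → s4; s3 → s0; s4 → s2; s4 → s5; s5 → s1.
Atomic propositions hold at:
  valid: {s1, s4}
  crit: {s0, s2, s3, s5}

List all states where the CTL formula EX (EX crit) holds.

Sat(EX crit) = {s : some successor in {s0, s2, s3, s5}} = {s0, s1, s3, s4}
Sat(EX (EX crit)) = {s : some successor in {s0, s1, s3, s4}} = {s0, s1, s2, s3, s5}

{s0, s1, s2, s3, s5}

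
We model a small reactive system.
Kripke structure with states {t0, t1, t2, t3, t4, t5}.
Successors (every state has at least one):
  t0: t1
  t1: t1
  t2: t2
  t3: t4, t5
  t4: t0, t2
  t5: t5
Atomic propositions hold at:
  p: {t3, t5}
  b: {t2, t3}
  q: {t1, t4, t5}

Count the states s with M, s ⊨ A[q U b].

A[q U b]: least fixpoint, start Z0 = Sat(b) = {t2, t3}, add states in Sat(q) with every successor in Z. Already a fixed point.
Sat(A[q U b]) = {t2, t3}
|Sat(A[q U b])| = |{t2, t3}| = 2.

2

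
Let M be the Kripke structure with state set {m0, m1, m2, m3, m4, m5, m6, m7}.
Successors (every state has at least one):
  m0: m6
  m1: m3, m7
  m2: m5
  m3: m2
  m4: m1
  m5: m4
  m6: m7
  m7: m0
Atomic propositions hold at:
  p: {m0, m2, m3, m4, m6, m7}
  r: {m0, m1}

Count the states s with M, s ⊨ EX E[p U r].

E[p U r]: least fixpoint, start Z0 = Sat(r) = {m0, m1}, add states in Sat(p) with some successor in Z. Z1 = {m0, m1, m4, m7}; Z2 = {m0, m1, m4, m6, m7}; fixed.
Sat(E[p U r]) = {m0, m1, m4, m6, m7}
Sat(EX E[p U r]) = {s : some successor in {m0, m1, m4, m6, m7}} = {m0, m1, m4, m5, m6, m7}
|Sat(EX E[p U r])| = |{m0, m1, m4, m5, m6, m7}| = 6.

6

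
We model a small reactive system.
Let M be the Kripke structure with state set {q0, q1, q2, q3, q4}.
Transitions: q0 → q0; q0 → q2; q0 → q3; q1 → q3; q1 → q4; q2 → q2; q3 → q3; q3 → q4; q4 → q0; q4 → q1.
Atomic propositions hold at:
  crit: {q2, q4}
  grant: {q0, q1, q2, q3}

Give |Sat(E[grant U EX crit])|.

Sat(EX crit) = {s : some successor in {q2, q4}} = {q0, q1, q2, q3}
E[grant U EX crit]: least fixpoint, start Z0 = Sat(EX crit) = {q0, q1, q2, q3}, add states in Sat(grant) with some successor in Z. Already a fixed point.
Sat(E[grant U EX crit]) = {q0, q1, q2, q3}
|Sat(E[grant U EX crit])| = |{q0, q1, q2, q3}| = 4.

4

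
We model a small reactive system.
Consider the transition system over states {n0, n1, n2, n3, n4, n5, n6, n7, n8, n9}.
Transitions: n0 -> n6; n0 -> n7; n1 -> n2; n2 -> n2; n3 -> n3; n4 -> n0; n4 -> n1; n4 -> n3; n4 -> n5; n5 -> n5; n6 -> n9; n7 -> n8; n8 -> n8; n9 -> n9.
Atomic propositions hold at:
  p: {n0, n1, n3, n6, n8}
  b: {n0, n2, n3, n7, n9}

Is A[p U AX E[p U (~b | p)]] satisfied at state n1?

Sat(~b) = {n1, n4, n5, n6, n8}
Sat(~b | p) = {n0, n1, n3, n4, n5, n6, n8}
E[p U (~b | p)]: least fixpoint, start Z0 = Sat((~b | p)) = {n0, n1, n3, n4, n5, n6, n8}, add states in Sat(p) with some successor in Z. Already a fixed point.
Sat(E[p U (~b | p)]) = {n0, n1, n3, n4, n5, n6, n8}
Sat(AX E[p U (~b | p)]) = {s : every successor in {n0, n1, n3, n4, n5, n6, n8}} = {n3, n4, n5, n7, n8}
A[p U AX E[p U (~b | p)]]: least fixpoint, start Z0 = Sat(AX E[p U (~b | p)]) = {n3, n4, n5, n7, n8}, add states in Sat(p) with every successor in Z. Already a fixed point.
Sat(A[p U AX E[p U (~b | p)]]) = {n3, n4, n5, n7, n8}
n1 ∉ Sat(A[p U AX E[p U (~b | p)]]) = {n3, n4, n5, n7, n8}, so the formula does not hold at n1.

No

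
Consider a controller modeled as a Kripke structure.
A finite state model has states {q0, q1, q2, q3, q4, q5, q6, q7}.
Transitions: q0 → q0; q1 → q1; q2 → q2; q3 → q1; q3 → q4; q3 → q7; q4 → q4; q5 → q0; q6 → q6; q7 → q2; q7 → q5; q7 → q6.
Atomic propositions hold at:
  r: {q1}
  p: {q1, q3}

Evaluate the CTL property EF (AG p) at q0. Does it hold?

No

AG p: greatest fixpoint, start Z0 = {q1, q3}, keep only states in Sat with every successor in Z. Z1 = {q1}; fixed.
Sat(AG p) = {q1}
EF (AG p): least fixpoint, start Z0 = {q1}, add states with some successor in Z. Z1 = {q1, q3}; fixed.
Sat(EF (AG p)) = {q1, q3}
q0 ∉ Sat(EF (AG p)) = {q1, q3}, so the formula does not hold at q0.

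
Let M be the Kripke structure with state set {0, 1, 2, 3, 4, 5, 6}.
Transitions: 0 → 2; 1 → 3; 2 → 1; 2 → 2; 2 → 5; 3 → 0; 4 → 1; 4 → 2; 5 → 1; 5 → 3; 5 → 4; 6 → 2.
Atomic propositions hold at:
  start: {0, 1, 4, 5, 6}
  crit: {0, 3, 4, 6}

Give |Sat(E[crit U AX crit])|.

3

Sat(AX crit) = {s : every successor in {0, 3, 4, 6}} = {1, 3}
E[crit U AX crit]: least fixpoint, start Z0 = Sat(AX crit) = {1, 3}, add states in Sat(crit) with some successor in Z. Z1 = {1, 3, 4}; fixed.
Sat(E[crit U AX crit]) = {1, 3, 4}
|Sat(E[crit U AX crit])| = |{1, 3, 4}| = 3.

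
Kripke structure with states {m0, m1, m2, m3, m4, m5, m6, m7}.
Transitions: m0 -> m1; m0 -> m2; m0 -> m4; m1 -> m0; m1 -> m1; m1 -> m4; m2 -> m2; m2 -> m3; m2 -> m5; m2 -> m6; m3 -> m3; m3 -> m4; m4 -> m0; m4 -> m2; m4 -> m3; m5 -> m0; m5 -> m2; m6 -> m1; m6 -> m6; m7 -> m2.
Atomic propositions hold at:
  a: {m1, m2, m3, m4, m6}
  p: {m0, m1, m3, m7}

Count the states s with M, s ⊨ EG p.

EG p: greatest fixpoint, start Z0 = {m0, m1, m3, m7}, keep only states in Sat with some successor in Z. Z1 = {m0, m1, m3}; fixed.
Sat(EG p) = {m0, m1, m3}
|Sat(EG p)| = |{m0, m1, m3}| = 3.

3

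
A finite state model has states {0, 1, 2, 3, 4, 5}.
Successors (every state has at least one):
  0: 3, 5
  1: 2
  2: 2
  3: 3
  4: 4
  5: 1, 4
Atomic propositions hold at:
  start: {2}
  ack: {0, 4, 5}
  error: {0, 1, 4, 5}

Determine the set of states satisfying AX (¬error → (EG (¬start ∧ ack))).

{4, 5}

Sat(¬error) = {2, 3}
Sat(¬start) = {0, 1, 3, 4, 5}
Sat(¬start ∧ ack) = {0, 4, 5}
EG (¬start ∧ ack): greatest fixpoint, start Z0 = {0, 4, 5}, keep only states in Sat with some successor in Z. Already a fixed point.
Sat(EG (¬start ∧ ack)) = {0, 4, 5}
Sat(¬error → (EG (¬start ∧ ack))) = {0, 1, 4, 5}
Sat(AX (¬error → (EG (¬start ∧ ack)))) = {s : every successor in {0, 1, 4, 5}} = {4, 5}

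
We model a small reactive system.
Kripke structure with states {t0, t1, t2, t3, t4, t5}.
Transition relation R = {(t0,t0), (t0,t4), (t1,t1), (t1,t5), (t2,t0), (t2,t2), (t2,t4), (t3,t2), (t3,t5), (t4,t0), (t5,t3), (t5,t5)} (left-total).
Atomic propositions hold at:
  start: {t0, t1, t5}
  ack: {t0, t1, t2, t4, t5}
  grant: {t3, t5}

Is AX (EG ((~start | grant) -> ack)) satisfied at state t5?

Sat(~start) = {t2, t3, t4}
Sat(~start | grant) = {t2, t3, t4, t5}
Sat((~start | grant) -> ack) = {t0, t1, t2, t4, t5}
EG ((~start | grant) -> ack): greatest fixpoint, start Z0 = {t0, t1, t2, t4, t5}, keep only states in Sat with some successor in Z. Already a fixed point.
Sat(EG ((~start | grant) -> ack)) = {t0, t1, t2, t4, t5}
Sat(AX (EG ((~start | grant) -> ack))) = {s : every successor in {t0, t1, t2, t4, t5}} = {t0, t1, t2, t3, t4}
t5 ∉ Sat(AX (EG ((~start | grant) -> ack))) = {t0, t1, t2, t3, t4}, so the formula does not hold at t5.

No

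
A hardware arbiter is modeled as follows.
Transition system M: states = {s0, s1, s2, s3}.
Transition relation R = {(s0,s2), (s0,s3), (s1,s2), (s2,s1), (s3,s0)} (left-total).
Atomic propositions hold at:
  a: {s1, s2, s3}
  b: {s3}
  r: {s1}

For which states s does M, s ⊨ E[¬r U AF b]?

{s0, s3}

Sat(¬r) = {s0, s2, s3}
AF b: least fixpoint, start Z0 = {s3}, add states with every successor in Z. Already a fixed point.
Sat(AF b) = {s3}
E[¬r U AF b]: least fixpoint, start Z0 = Sat(AF b) = {s3}, add states in Sat(¬r) with some successor in Z. Z1 = {s0, s3}; fixed.
Sat(E[¬r U AF b]) = {s0, s3}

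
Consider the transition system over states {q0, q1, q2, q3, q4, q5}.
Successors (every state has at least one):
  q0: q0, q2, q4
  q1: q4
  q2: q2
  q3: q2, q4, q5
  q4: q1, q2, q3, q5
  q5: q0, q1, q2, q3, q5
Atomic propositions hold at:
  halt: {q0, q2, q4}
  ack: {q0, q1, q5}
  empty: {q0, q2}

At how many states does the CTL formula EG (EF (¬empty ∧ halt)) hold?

Sat(¬empty) = {q1, q3, q4, q5}
Sat(¬empty ∧ halt) = {q4}
EF (¬empty ∧ halt): least fixpoint, start Z0 = {q4}, add states with some successor in Z. Z1 = {q0, q1, q3, q4}; Z2 = {q0, q1, q3, q4, q5}; fixed.
Sat(EF (¬empty ∧ halt)) = {q0, q1, q3, q4, q5}
EG (EF (¬empty ∧ halt)): greatest fixpoint, start Z0 = {q0, q1, q3, q4, q5}, keep only states in Sat with some successor in Z. Already a fixed point.
Sat(EG (EF (¬empty ∧ halt))) = {q0, q1, q3, q4, q5}
|Sat(EG (EF (¬empty ∧ halt)))| = |{q0, q1, q3, q4, q5}| = 5.

5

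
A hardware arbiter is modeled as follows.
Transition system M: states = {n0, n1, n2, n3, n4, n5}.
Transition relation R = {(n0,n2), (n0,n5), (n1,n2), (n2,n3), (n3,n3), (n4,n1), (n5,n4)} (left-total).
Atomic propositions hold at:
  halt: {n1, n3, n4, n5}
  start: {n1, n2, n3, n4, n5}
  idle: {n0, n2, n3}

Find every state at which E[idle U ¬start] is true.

{n0}

Sat(¬start) = {n0}
E[idle U ¬start]: least fixpoint, start Z0 = Sat(¬start) = {n0}, add states in Sat(idle) with some successor in Z. Already a fixed point.
Sat(E[idle U ¬start]) = {n0}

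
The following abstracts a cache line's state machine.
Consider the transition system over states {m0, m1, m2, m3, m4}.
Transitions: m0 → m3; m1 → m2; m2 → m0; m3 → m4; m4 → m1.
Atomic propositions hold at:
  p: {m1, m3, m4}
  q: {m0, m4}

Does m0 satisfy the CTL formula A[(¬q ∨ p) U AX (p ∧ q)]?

No

Sat(¬q) = {m1, m2, m3}
Sat(¬q ∨ p) = {m1, m2, m3, m4}
Sat(p ∧ q) = {m4}
Sat(AX (p ∧ q)) = {s : every successor in {m4}} = {m3}
A[(¬q ∨ p) U AX (p ∧ q)]: least fixpoint, start Z0 = Sat(AX (p ∧ q)) = {m3}, add states in Sat(¬q ∨ p) with every successor in Z. Already a fixed point.
Sat(A[(¬q ∨ p) U AX (p ∧ q)]) = {m3}
m0 ∉ Sat(A[(¬q ∨ p) U AX (p ∧ q)]) = {m3}, so the formula does not hold at m0.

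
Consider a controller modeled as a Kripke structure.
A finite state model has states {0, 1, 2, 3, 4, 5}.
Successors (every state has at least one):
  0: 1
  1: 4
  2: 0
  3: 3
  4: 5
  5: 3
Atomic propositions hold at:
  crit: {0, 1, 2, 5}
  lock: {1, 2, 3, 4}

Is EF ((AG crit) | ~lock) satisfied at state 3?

No

AG crit: greatest fixpoint, start Z0 = {0, 1, 2, 5}, keep only states in Sat with every successor in Z. Z1 = {0, 2}; Z2 = {2}; Z3 = ∅; fixed.
Sat(AG crit) = ∅
Sat(~lock) = {0, 5}
Sat((AG crit) | ~lock) = {0, 5}
EF ((AG crit) | ~lock): least fixpoint, start Z0 = {0, 5}, add states with some successor in Z. Z1 = {0, 2, 4, 5}; Z2 = {0, 1, 2, 4, 5}; fixed.
Sat(EF ((AG crit) | ~lock)) = {0, 1, 2, 4, 5}
3 ∉ Sat(EF ((AG crit) | ~lock)) = {0, 1, 2, 4, 5}, so the formula does not hold at 3.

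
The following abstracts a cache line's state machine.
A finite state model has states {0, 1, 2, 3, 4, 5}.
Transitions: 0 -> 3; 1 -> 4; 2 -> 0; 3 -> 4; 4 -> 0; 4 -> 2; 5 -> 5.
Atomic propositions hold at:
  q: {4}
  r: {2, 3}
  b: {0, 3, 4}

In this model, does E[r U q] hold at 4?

Yes

E[r U q]: least fixpoint, start Z0 = Sat(q) = {4}, add states in Sat(r) with some successor in Z. Z1 = {3, 4}; fixed.
Sat(E[r U q]) = {3, 4}
4 ∈ Sat(E[r U q]) = {3, 4}, so the formula holds at 4.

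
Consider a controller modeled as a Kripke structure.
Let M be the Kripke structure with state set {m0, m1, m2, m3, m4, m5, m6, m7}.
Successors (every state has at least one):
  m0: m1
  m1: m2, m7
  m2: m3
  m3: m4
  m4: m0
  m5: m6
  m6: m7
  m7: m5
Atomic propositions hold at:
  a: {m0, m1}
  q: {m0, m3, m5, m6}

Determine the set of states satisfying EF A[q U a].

A[q U a]: least fixpoint, start Z0 = Sat(a) = {m0, m1}, add states in Sat(q) with every successor in Z. Already a fixed point.
Sat(A[q U a]) = {m0, m1}
EF A[q U a]: least fixpoint, start Z0 = {m0, m1}, add states with some successor in Z. Z1 = {m0, m1, m4}; Z2 = {m0, m1, m3, m4}; Z3 = {m0, m1, m2, m3, m4}; fixed.
Sat(EF A[q U a]) = {m0, m1, m2, m3, m4}

{m0, m1, m2, m3, m4}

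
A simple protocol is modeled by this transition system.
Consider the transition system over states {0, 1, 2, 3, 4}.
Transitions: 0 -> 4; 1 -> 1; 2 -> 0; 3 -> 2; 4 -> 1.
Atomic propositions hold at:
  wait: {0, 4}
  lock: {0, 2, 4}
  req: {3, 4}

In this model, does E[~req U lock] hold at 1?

Sat(~req) = {0, 1, 2}
E[~req U lock]: least fixpoint, start Z0 = Sat(lock) = {0, 2, 4}, add states in Sat(~req) with some successor in Z. Already a fixed point.
Sat(E[~req U lock]) = {0, 2, 4}
1 ∉ Sat(E[~req U lock]) = {0, 2, 4}, so the formula does not hold at 1.

No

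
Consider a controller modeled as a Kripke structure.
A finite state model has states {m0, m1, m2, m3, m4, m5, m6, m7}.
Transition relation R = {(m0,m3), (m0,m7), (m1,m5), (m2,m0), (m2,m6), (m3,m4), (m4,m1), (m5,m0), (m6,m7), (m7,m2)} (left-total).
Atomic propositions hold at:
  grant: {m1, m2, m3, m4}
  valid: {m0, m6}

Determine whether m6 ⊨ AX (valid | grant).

No

Sat(valid | grant) = {m0, m1, m2, m3, m4, m6}
Sat(AX (valid | grant)) = {s : every successor in {m0, m1, m2, m3, m4, m6}} = {m2, m3, m4, m5, m7}
m6 ∉ Sat(AX (valid | grant)) = {m2, m3, m4, m5, m7}, so the formula does not hold at m6.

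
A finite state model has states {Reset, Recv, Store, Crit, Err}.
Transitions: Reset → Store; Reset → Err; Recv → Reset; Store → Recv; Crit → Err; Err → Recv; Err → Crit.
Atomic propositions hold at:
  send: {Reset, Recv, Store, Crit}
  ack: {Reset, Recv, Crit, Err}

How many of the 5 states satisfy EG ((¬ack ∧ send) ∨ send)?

3

Sat(¬ack) = {Store}
Sat(¬ack ∧ send) = {Store}
Sat((¬ack ∧ send) ∨ send) = {Reset, Recv, Store, Crit}
EG ((¬ack ∧ send) ∨ send): greatest fixpoint, start Z0 = {Reset, Recv, Store, Crit}, keep only states in Sat with some successor in Z. Z1 = {Reset, Recv, Store}; fixed.
Sat(EG ((¬ack ∧ send) ∨ send)) = {Reset, Recv, Store}
|Sat(EG ((¬ack ∧ send) ∨ send))| = |{Reset, Recv, Store}| = 3.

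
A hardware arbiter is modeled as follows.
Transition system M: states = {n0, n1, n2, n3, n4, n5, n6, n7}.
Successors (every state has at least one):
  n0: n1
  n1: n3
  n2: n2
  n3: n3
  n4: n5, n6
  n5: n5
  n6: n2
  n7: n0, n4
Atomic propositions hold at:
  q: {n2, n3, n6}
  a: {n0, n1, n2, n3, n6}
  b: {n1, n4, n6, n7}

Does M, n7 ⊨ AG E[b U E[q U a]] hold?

E[q U a]: least fixpoint, start Z0 = Sat(a) = {n0, n1, n2, n3, n6}, add states in Sat(q) with some successor in Z. Already a fixed point.
Sat(E[q U a]) = {n0, n1, n2, n3, n6}
E[b U E[q U a]]: least fixpoint, start Z0 = Sat(E[q U a]) = {n0, n1, n2, n3, n6}, add states in Sat(b) with some successor in Z. Z1 = {n0, n1, n2, n3, n4, n6, n7}; fixed.
Sat(E[b U E[q U a]]) = {n0, n1, n2, n3, n4, n6, n7}
AG E[b U E[q U a]]: greatest fixpoint, start Z0 = {n0, n1, n2, n3, n4, n6, n7}, keep only states in Sat with every successor in Z. Z1 = {n0, n1, n2, n3, n6, n7}; Z2 = {n0, n1, n2, n3, n6}; fixed.
Sat(AG E[b U E[q U a]]) = {n0, n1, n2, n3, n6}
n7 ∉ Sat(AG E[b U E[q U a]]) = {n0, n1, n2, n3, n6}, so the formula does not hold at n7.

No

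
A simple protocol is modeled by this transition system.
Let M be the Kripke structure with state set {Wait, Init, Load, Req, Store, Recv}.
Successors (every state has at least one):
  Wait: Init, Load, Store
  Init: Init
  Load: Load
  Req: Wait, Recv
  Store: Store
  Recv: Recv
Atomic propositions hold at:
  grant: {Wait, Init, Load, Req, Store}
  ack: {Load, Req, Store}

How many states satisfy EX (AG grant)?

5

AG grant: greatest fixpoint, start Z0 = {Wait, Init, Load, Req, Store}, keep only states in Sat with every successor in Z. Z1 = {Wait, Init, Load, Store}; fixed.
Sat(AG grant) = {Wait, Init, Load, Store}
Sat(EX (AG grant)) = {s : some successor in {Wait, Init, Load, Store}} = {Wait, Init, Load, Req, Store}
|Sat(EX (AG grant))| = |{Wait, Init, Load, Req, Store}| = 5.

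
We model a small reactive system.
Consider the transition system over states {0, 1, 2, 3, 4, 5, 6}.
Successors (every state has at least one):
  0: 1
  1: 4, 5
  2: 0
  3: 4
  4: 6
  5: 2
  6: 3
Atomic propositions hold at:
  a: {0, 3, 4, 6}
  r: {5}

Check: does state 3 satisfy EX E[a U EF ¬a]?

No

Sat(¬a) = {1, 2, 5}
EF ¬a: least fixpoint, start Z0 = {1, 2, 5}, add states with some successor in Z. Z1 = {0, 1, 2, 5}; fixed.
Sat(EF ¬a) = {0, 1, 2, 5}
E[a U EF ¬a]: least fixpoint, start Z0 = Sat(EF ¬a) = {0, 1, 2, 5}, add states in Sat(a) with some successor in Z. Already a fixed point.
Sat(E[a U EF ¬a]) = {0, 1, 2, 5}
Sat(EX E[a U EF ¬a]) = {s : some successor in {0, 1, 2, 5}} = {0, 1, 2, 5}
3 ∉ Sat(EX E[a U EF ¬a]) = {0, 1, 2, 5}, so the formula does not hold at 3.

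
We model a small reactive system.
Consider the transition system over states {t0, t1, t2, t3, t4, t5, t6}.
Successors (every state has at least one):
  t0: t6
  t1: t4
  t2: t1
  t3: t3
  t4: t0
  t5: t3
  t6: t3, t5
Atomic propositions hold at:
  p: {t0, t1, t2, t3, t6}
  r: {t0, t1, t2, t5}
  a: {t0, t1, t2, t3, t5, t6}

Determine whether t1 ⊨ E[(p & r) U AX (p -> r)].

Sat(p & r) = {t0, t1, t2}
Sat(p -> r) = {t0, t1, t2, t4, t5}
Sat(AX (p -> r)) = {s : every successor in {t0, t1, t2, t4, t5}} = {t1, t2, t4}
E[(p & r) U AX (p -> r)]: least fixpoint, start Z0 = Sat(AX (p -> r)) = {t1, t2, t4}, add states in Sat(p & r) with some successor in Z. Already a fixed point.
Sat(E[(p & r) U AX (p -> r)]) = {t1, t2, t4}
t1 ∈ Sat(E[(p & r) U AX (p -> r)]) = {t1, t2, t4}, so the formula holds at t1.

Yes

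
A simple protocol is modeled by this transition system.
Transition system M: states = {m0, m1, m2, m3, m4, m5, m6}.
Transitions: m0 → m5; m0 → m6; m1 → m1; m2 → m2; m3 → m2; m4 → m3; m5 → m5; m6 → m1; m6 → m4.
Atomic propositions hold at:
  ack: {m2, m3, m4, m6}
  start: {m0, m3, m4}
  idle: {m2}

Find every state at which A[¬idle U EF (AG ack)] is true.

Sat(¬idle) = {m0, m1, m3, m4, m5, m6}
AG ack: greatest fixpoint, start Z0 = {m2, m3, m4, m6}, keep only states in Sat with every successor in Z. Z1 = {m2, m3, m4}; fixed.
Sat(AG ack) = {m2, m3, m4}
EF (AG ack): least fixpoint, start Z0 = {m2, m3, m4}, add states with some successor in Z. Z1 = {m2, m3, m4, m6}; Z2 = {m0, m2, m3, m4, m6}; fixed.
Sat(EF (AG ack)) = {m0, m2, m3, m4, m6}
A[¬idle U EF (AG ack)]: least fixpoint, start Z0 = Sat(EF (AG ack)) = {m0, m2, m3, m4, m6}, add states in Sat(¬idle) with every successor in Z. Already a fixed point.
Sat(A[¬idle U EF (AG ack)]) = {m0, m2, m3, m4, m6}

{m0, m2, m3, m4, m6}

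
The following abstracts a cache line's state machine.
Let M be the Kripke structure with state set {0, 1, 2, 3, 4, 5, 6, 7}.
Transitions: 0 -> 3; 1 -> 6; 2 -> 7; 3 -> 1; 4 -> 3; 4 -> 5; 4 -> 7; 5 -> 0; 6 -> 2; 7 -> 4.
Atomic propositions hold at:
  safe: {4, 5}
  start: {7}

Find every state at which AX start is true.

Sat(AX start) = {s : every successor in {7}} = {2}

{2}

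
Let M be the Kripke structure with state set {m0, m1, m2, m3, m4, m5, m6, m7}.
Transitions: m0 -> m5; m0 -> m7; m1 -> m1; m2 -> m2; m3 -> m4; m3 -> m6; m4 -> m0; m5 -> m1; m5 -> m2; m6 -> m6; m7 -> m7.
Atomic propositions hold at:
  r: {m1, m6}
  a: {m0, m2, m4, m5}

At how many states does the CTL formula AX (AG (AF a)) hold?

AF a: least fixpoint, start Z0 = {m0, m2, m4, m5}, add states with every successor in Z. Already a fixed point.
Sat(AF a) = {m0, m2, m4, m5}
AG (AF a): greatest fixpoint, start Z0 = {m0, m2, m4, m5}, keep only states in Sat with every successor in Z. Z1 = {m2, m4}; Z2 = {m2}; fixed.
Sat(AG (AF a)) = {m2}
Sat(AX (AG (AF a))) = {s : every successor in {m2}} = {m2}
|Sat(AX (AG (AF a)))| = |{m2}| = 1.

1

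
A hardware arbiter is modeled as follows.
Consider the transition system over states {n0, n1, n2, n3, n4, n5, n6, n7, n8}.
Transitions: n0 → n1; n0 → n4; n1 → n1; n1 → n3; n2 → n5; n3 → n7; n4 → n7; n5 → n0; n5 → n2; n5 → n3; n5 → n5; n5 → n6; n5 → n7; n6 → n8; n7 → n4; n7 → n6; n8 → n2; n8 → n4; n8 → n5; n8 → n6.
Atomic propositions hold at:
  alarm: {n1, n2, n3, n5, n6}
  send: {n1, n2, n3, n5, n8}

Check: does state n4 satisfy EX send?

No

Sat(EX send) = {s : some successor in {n1, n2, n3, n5, n8}} = {n0, n1, n2, n5, n6, n8}
n4 ∉ Sat(EX send) = {n0, n1, n2, n5, n6, n8}, so the formula does not hold at n4.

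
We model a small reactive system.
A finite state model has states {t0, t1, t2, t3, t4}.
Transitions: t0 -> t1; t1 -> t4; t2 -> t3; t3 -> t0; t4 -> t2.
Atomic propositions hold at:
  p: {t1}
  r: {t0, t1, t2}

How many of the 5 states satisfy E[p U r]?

3

E[p U r]: least fixpoint, start Z0 = Sat(r) = {t0, t1, t2}, add states in Sat(p) with some successor in Z. Already a fixed point.
Sat(E[p U r]) = {t0, t1, t2}
|Sat(E[p U r])| = |{t0, t1, t2}| = 3.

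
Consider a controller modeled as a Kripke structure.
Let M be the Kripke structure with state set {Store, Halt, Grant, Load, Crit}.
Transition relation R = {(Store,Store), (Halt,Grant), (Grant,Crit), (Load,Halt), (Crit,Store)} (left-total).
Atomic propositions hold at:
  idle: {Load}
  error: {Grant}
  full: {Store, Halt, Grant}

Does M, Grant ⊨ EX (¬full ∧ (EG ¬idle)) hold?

Yes

Sat(¬full) = {Load, Crit}
Sat(¬idle) = {Store, Halt, Grant, Crit}
EG ¬idle: greatest fixpoint, start Z0 = {Store, Halt, Grant, Crit}, keep only states in Sat with some successor in Z. Already a fixed point.
Sat(EG ¬idle) = {Store, Halt, Grant, Crit}
Sat(¬full ∧ (EG ¬idle)) = {Crit}
Sat(EX (¬full ∧ (EG ¬idle))) = {s : some successor in {Crit}} = {Grant}
Grant ∈ Sat(EX (¬full ∧ (EG ¬idle))) = {Grant}, so the formula holds at Grant.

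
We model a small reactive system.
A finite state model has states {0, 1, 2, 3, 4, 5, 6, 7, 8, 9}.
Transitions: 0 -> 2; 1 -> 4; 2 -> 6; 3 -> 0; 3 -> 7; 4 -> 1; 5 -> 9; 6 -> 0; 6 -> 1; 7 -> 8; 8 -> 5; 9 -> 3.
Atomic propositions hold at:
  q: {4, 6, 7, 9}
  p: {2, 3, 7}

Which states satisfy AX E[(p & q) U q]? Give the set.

{1, 2, 5}

Sat(p & q) = {7}
E[(p & q) U q]: least fixpoint, start Z0 = Sat(q) = {4, 6, 7, 9}, add states in Sat(p & q) with some successor in Z. Already a fixed point.
Sat(E[(p & q) U q]) = {4, 6, 7, 9}
Sat(AX E[(p & q) U q]) = {s : every successor in {4, 6, 7, 9}} = {1, 2, 5}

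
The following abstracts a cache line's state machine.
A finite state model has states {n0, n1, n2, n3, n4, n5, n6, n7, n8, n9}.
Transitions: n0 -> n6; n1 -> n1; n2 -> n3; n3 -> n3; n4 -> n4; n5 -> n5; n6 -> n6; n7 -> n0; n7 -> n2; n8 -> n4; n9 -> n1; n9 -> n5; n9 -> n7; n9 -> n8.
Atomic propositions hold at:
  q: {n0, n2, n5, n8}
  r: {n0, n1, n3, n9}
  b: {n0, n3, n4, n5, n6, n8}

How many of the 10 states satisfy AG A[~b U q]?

Sat(~b) = {n1, n2, n7, n9}
A[~b U q]: least fixpoint, start Z0 = Sat(q) = {n0, n2, n5, n8}, add states in Sat(~b) with every successor in Z. Z1 = {n0, n2, n5, n7, n8}; fixed.
Sat(A[~b U q]) = {n0, n2, n5, n7, n8}
AG A[~b U q]: greatest fixpoint, start Z0 = {n0, n2, n5, n7, n8}, keep only states in Sat with every successor in Z. Z1 = {n5, n7}; Z2 = {n5}; fixed.
Sat(AG A[~b U q]) = {n5}
|Sat(AG A[~b U q])| = |{n5}| = 1.

1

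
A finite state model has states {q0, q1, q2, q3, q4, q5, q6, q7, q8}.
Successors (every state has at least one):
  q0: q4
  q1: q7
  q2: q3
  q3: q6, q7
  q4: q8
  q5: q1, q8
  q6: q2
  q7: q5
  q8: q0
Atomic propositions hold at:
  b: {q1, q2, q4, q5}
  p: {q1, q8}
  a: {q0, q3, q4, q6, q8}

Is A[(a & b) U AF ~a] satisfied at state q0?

No

Sat(a & b) = {q4}
Sat(~a) = {q1, q2, q5, q7}
AF ~a: least fixpoint, start Z0 = {q1, q2, q5, q7}, add states with every successor in Z. Z1 = {q1, q2, q5, q6, q7}; Z2 = {q1, q2, q3, q5, q6, q7}; fixed.
Sat(AF ~a) = {q1, q2, q3, q5, q6, q7}
A[(a & b) U AF ~a]: least fixpoint, start Z0 = Sat(AF ~a) = {q1, q2, q3, q5, q6, q7}, add states in Sat(a & b) with every successor in Z. Already a fixed point.
Sat(A[(a & b) U AF ~a]) = {q1, q2, q3, q5, q6, q7}
q0 ∉ Sat(A[(a & b) U AF ~a]) = {q1, q2, q3, q5, q6, q7}, so the formula does not hold at q0.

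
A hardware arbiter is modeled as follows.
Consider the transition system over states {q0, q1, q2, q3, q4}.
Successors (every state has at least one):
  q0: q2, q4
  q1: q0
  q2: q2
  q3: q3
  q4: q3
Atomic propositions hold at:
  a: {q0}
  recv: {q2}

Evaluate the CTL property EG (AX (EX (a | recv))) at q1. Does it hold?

No

Sat(a | recv) = {q0, q2}
Sat(EX (a | recv)) = {s : some successor in {q0, q2}} = {q0, q1, q2}
Sat(AX (EX (a | recv))) = {s : every successor in {q0, q1, q2}} = {q1, q2}
EG (AX (EX (a | recv))): greatest fixpoint, start Z0 = {q1, q2}, keep only states in Sat with some successor in Z. Z1 = {q2}; fixed.
Sat(EG (AX (EX (a | recv)))) = {q2}
q1 ∉ Sat(EG (AX (EX (a | recv)))) = {q2}, so the formula does not hold at q1.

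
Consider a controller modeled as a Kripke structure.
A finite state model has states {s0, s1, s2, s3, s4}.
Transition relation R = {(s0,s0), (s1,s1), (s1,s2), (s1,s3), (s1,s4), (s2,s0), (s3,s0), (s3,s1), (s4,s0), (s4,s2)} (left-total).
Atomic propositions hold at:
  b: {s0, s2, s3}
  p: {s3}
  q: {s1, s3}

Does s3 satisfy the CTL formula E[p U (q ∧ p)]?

Yes

Sat(q ∧ p) = {s3}
E[p U (q ∧ p)]: least fixpoint, start Z0 = Sat((q ∧ p)) = {s3}, add states in Sat(p) with some successor in Z. Already a fixed point.
Sat(E[p U (q ∧ p)]) = {s3}
s3 ∈ Sat(E[p U (q ∧ p)]) = {s3}, so the formula holds at s3.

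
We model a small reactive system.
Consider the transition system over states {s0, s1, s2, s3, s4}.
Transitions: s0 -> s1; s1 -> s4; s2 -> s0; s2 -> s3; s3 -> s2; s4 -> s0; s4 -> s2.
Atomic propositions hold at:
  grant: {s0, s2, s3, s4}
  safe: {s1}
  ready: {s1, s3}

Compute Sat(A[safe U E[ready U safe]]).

E[ready U safe]: least fixpoint, start Z0 = Sat(safe) = {s1}, add states in Sat(ready) with some successor in Z. Already a fixed point.
Sat(E[ready U safe]) = {s1}
A[safe U E[ready U safe]]: least fixpoint, start Z0 = Sat(E[ready U safe]) = {s1}, add states in Sat(safe) with every successor in Z. Already a fixed point.
Sat(A[safe U E[ready U safe]]) = {s1}

{s1}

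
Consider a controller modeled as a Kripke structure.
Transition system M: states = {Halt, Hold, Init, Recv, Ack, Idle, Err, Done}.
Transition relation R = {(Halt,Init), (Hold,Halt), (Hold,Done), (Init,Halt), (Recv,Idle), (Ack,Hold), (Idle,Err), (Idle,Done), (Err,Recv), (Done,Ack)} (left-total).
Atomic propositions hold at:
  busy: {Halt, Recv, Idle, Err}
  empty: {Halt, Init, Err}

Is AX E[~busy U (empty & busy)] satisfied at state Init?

Sat(~busy) = {Hold, Init, Ack, Done}
Sat(empty & busy) = {Halt, Err}
E[~busy U (empty & busy)]: least fixpoint, start Z0 = Sat((empty & busy)) = {Halt, Err}, add states in Sat(~busy) with some successor in Z. Z1 = {Halt, Hold, Init, Err}; Z2 = {Halt, Hold, Init, Ack, Err}; Z3 = {Halt, Hold, Init, Ack, Err, Done}; fixed.
Sat(E[~busy U (empty & busy)]) = {Halt, Hold, Init, Ack, Err, Done}
Sat(AX E[~busy U (empty & busy)]) = {s : every successor in {Halt, Hold, Init, Ack, Err, Done}} = {Halt, Hold, Init, Ack, Idle, Done}
Init ∈ Sat(AX E[~busy U (empty & busy)]) = {Halt, Hold, Init, Ack, Idle, Done}, so the formula holds at Init.

Yes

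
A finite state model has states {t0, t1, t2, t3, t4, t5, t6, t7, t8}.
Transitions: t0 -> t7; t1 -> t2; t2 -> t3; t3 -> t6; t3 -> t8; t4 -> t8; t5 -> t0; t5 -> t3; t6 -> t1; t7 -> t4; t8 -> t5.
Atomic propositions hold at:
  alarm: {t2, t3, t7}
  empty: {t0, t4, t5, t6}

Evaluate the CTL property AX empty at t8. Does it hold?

Yes

Sat(AX empty) = {s : every successor in {t0, t4, t5, t6}} = {t7, t8}
t8 ∈ Sat(AX empty) = {t7, t8}, so the formula holds at t8.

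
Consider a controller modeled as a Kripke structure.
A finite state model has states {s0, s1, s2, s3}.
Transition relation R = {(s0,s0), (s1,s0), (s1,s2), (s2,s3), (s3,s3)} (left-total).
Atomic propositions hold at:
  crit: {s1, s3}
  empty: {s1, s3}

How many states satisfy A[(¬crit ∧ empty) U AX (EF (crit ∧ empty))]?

Sat(¬crit) = {s0, s2}
Sat(¬crit ∧ empty) = ∅
Sat(crit ∧ empty) = {s1, s3}
EF (crit ∧ empty): least fixpoint, start Z0 = {s1, s3}, add states with some successor in Z. Z1 = {s1, s2, s3}; fixed.
Sat(EF (crit ∧ empty)) = {s1, s2, s3}
Sat(AX (EF (crit ∧ empty))) = {s : every successor in {s1, s2, s3}} = {s2, s3}
A[(¬crit ∧ empty) U AX (EF (crit ∧ empty))]: least fixpoint, start Z0 = Sat(AX (EF (crit ∧ empty))) = {s2, s3}, add states in Sat(¬crit ∧ empty) with every successor in Z. Already a fixed point.
Sat(A[(¬crit ∧ empty) U AX (EF (crit ∧ empty))]) = {s2, s3}
|Sat(A[(¬crit ∧ empty) U AX (EF (crit ∧ empty))])| = |{s2, s3}| = 2.

2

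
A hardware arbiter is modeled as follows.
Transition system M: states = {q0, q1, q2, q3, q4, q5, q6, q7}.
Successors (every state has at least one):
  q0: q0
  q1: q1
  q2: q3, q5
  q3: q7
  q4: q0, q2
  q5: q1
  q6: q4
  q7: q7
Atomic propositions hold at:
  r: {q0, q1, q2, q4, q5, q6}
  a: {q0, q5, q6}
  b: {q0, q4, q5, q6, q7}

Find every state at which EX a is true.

{q0, q2, q4}

Sat(EX a) = {s : some successor in {q0, q5, q6}} = {q0, q2, q4}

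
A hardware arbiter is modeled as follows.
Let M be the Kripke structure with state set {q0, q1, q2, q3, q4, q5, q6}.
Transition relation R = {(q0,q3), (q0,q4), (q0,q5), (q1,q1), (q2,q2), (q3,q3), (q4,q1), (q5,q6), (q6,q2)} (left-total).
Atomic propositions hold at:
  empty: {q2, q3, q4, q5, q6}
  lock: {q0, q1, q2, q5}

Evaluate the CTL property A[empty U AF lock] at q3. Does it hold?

AF lock: least fixpoint, start Z0 = {q0, q1, q2, q5}, add states with every successor in Z. Z1 = {q0, q1, q2, q4, q5, q6}; fixed.
Sat(AF lock) = {q0, q1, q2, q4, q5, q6}
A[empty U AF lock]: least fixpoint, start Z0 = Sat(AF lock) = {q0, q1, q2, q4, q5, q6}, add states in Sat(empty) with every successor in Z. Already a fixed point.
Sat(A[empty U AF lock]) = {q0, q1, q2, q4, q5, q6}
q3 ∉ Sat(A[empty U AF lock]) = {q0, q1, q2, q4, q5, q6}, so the formula does not hold at q3.

No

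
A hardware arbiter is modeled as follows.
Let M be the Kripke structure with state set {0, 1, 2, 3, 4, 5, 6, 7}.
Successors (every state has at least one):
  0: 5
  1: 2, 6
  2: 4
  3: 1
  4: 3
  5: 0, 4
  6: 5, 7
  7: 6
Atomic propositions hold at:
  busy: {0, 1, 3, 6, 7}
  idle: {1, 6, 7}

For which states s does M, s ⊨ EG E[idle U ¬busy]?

{1, 6, 7}

Sat(¬busy) = {2, 4, 5}
E[idle U ¬busy]: least fixpoint, start Z0 = Sat(¬busy) = {2, 4, 5}, add states in Sat(idle) with some successor in Z. Z1 = {1, 2, 4, 5, 6}; Z2 = {1, 2, 4, 5, 6, 7}; fixed.
Sat(E[idle U ¬busy]) = {1, 2, 4, 5, 6, 7}
EG E[idle U ¬busy]: greatest fixpoint, start Z0 = {1, 2, 4, 5, 6, 7}, keep only states in Sat with some successor in Z. Z1 = {1, 2, 5, 6, 7}; Z2 = {1, 6, 7}; fixed.
Sat(EG E[idle U ¬busy]) = {1, 6, 7}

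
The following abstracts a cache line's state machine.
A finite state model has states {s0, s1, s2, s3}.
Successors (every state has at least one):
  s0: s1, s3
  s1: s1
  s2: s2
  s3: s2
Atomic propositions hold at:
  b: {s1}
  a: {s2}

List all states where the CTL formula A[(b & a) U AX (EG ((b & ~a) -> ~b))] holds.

{s2, s3}

Sat(b & a) = ∅
Sat(~a) = {s0, s1, s3}
Sat(b & ~a) = {s1}
Sat(~b) = {s0, s2, s3}
Sat((b & ~a) -> ~b) = {s0, s2, s3}
EG ((b & ~a) -> ~b): greatest fixpoint, start Z0 = {s0, s2, s3}, keep only states in Sat with some successor in Z. Already a fixed point.
Sat(EG ((b & ~a) -> ~b)) = {s0, s2, s3}
Sat(AX (EG ((b & ~a) -> ~b))) = {s : every successor in {s0, s2, s3}} = {s2, s3}
A[(b & a) U AX (EG ((b & ~a) -> ~b))]: least fixpoint, start Z0 = Sat(AX (EG ((b & ~a) -> ~b))) = {s2, s3}, add states in Sat(b & a) with every successor in Z. Already a fixed point.
Sat(A[(b & a) U AX (EG ((b & ~a) -> ~b))]) = {s2, s3}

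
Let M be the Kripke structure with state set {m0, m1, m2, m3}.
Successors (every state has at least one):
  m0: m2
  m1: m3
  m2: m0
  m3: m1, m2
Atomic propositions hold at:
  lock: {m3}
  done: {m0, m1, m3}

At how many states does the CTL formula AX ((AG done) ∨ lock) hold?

1

AG done: greatest fixpoint, start Z0 = {m0, m1, m3}, keep only states in Sat with every successor in Z. Z1 = {m1}; Z2 = ∅; fixed.
Sat(AG done) = ∅
Sat((AG done) ∨ lock) = {m3}
Sat(AX ((AG done) ∨ lock)) = {s : every successor in {m3}} = {m1}
|Sat(AX ((AG done) ∨ lock))| = |{m1}| = 1.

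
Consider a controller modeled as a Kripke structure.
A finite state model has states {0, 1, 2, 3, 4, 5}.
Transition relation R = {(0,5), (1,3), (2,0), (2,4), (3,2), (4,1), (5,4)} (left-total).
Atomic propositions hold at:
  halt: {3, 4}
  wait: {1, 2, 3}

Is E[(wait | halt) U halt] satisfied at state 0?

No

Sat(wait | halt) = {1, 2, 3, 4}
E[(wait | halt) U halt]: least fixpoint, start Z0 = Sat(halt) = {3, 4}, add states in Sat(wait | halt) with some successor in Z. Z1 = {1, 2, 3, 4}; fixed.
Sat(E[(wait | halt) U halt]) = {1, 2, 3, 4}
0 ∉ Sat(E[(wait | halt) U halt]) = {1, 2, 3, 4}, so the formula does not hold at 0.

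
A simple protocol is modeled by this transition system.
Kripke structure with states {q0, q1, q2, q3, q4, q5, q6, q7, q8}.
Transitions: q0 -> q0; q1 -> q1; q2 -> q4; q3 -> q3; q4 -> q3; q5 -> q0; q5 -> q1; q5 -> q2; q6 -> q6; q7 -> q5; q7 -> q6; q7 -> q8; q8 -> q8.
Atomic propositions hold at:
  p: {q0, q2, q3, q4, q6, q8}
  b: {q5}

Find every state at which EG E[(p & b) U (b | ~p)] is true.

Sat(p & b) = ∅
Sat(~p) = {q1, q5, q7}
Sat(b | ~p) = {q1, q5, q7}
E[(p & b) U (b | ~p)]: least fixpoint, start Z0 = Sat((b | ~p)) = {q1, q5, q7}, add states in Sat(p & b) with some successor in Z. Already a fixed point.
Sat(E[(p & b) U (b | ~p)]) = {q1, q5, q7}
EG E[(p & b) U (b | ~p)]: greatest fixpoint, start Z0 = {q1, q5, q7}, keep only states in Sat with some successor in Z. Already a fixed point.
Sat(EG E[(p & b) U (b | ~p)]) = {q1, q5, q7}

{q1, q5, q7}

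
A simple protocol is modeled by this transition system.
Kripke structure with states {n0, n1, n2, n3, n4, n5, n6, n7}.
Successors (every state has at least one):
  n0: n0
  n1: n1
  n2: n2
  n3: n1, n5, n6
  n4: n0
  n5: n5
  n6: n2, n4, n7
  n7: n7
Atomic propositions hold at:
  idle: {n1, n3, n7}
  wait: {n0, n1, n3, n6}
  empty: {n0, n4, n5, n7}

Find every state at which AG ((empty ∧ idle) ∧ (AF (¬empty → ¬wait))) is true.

Sat(empty ∧ idle) = {n7}
Sat(¬empty) = {n1, n2, n3, n6}
Sat(¬wait) = {n2, n4, n5, n7}
Sat(¬empty → ¬wait) = {n0, n2, n4, n5, n7}
AF (¬empty → ¬wait): least fixpoint, start Z0 = {n0, n2, n4, n5, n7}, add states with every successor in Z. Z1 = {n0, n2, n4, n5, n6, n7}; fixed.
Sat(AF (¬empty → ¬wait)) = {n0, n2, n4, n5, n6, n7}
Sat((empty ∧ idle) ∧ (AF (¬empty → ¬wait))) = {n7}
AG ((empty ∧ idle) ∧ (AF (¬empty → ¬wait))): greatest fixpoint, start Z0 = {n7}, keep only states in Sat with every successor in Z. Already a fixed point.
Sat(AG ((empty ∧ idle) ∧ (AF (¬empty → ¬wait)))) = {n7}

{n7}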